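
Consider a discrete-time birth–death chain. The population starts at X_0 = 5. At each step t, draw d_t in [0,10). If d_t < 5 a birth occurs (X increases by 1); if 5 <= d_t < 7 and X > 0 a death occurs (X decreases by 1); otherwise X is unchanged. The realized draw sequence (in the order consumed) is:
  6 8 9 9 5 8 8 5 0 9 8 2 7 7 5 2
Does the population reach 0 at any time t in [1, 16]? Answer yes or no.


t=0: X=5, d=6 → death, X_1=4
t=1: X=4, d=8 → hold, X_2=4
t=2: X=4, d=9 → hold, X_3=4
t=3: X=4, d=9 → hold, X_4=4
t=4: X=4, d=5 → death, X_5=3
t=5: X=3, d=8 → hold, X_6=3
t=6: X=3, d=8 → hold, X_7=3
t=7: X=3, d=5 → death, X_8=2
t=8: X=2, d=0 → birth, X_9=3
t=9: X=3, d=9 → hold, X_10=3
t=10: X=3, d=8 → hold, X_11=3
t=11: X=3, d=2 → birth, X_12=4
t=12: X=4, d=7 → hold, X_13=4
t=13: X=4, d=7 → hold, X_14=4
t=14: X=4, d=5 → death, X_15=3
t=15: X=3, d=2 → birth, X_16=4

no


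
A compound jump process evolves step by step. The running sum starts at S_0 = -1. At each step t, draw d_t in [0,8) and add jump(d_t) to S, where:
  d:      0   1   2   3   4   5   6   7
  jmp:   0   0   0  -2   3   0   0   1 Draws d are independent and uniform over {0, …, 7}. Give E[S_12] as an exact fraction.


2

Outcome values over d=0..7: [0, 0, 0, -2, 3, 0, 0, 1]
Σy = 2, Σy² = 14, M = 8
μ = 2/8 = 1/4,  σ² = 14/8 − (1/4)² = 27/16
E[S_12] = -1 + 12·(1/4) = 2


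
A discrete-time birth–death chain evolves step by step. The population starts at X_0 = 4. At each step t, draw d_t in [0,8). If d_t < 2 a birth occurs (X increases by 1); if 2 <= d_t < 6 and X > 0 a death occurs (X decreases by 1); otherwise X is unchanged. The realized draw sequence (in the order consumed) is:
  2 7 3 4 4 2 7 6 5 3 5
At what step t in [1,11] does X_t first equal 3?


1

t=0: X=4, d=2 → death, X_1=3
t=1: X=3, d=7 → hold, X_2=3
t=2: X=3, d=3 → death, X_3=2
t=3: X=2, d=4 → death, X_4=1
t=4: X=1, d=4 → death, X_5=0
t=5: X=0, d=2 → hold, X_6=0
t=6: X=0, d=7 → hold, X_7=0
t=7: X=0, d=6 → hold, X_8=0
t=8: X=0, d=5 → hold, X_9=0
t=9: X=0, d=3 → hold, X_10=0
t=10: X=0, d=5 → hold, X_11=0


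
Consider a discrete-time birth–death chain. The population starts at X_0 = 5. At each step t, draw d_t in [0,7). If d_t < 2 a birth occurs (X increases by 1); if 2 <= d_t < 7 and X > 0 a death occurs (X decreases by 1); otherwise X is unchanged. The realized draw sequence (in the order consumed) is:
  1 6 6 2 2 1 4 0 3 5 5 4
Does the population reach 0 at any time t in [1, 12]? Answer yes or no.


yes

t=0: X=5, d=1 → birth, X_1=6
t=1: X=6, d=6 → death, X_2=5
t=2: X=5, d=6 → death, X_3=4
t=3: X=4, d=2 → death, X_4=3
t=4: X=3, d=2 → death, X_5=2
t=5: X=2, d=1 → birth, X_6=3
t=6: X=3, d=4 → death, X_7=2
t=7: X=2, d=0 → birth, X_8=3
t=8: X=3, d=3 → death, X_9=2
t=9: X=2, d=5 → death, X_10=1
t=10: X=1, d=5 → death, X_11=0
t=11: X=0, d=4 → hold, X_12=0


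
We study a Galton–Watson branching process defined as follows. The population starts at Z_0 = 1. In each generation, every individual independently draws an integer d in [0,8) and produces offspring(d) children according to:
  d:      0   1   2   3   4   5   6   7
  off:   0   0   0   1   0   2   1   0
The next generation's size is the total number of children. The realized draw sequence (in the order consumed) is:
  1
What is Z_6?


0

gen 0: Z_0=1, draws=[1], offspring=[0], Z_1=0
gen 1: Z_1=0, draws=[], offspring=[], Z_2=0
gen 2: Z_2=0, draws=[], offspring=[], Z_3=0
gen 3: Z_3=0, draws=[], offspring=[], Z_4=0
gen 4: Z_4=0, draws=[], offspring=[], Z_5=0
gen 5: Z_5=0, draws=[], offspring=[], Z_6=0


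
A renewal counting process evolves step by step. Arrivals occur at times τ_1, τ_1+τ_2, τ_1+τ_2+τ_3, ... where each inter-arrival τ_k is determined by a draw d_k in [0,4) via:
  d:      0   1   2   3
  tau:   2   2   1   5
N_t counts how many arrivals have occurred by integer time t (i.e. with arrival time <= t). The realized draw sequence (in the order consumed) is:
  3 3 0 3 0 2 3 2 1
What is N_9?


1

draw d_1=3: τ_1=5, arrival time A_1=5
draw d_2=3: τ_2=5, arrival time A_2=10
draw d_3=0: τ_3=2, arrival time A_3=12
draw d_4=3: τ_4=5, arrival time A_4=17
draw d_5=0: τ_5=2, arrival time A_5=19
draw d_6=2: τ_6=1, arrival time A_6=20
draw d_7=3: τ_7=5, arrival time A_7=25
draw d_8=2: τ_8=1, arrival time A_8=26
draw d_9=1: τ_9=2, arrival time A_9=28
N_t over t=0..9: 0:0 1:0 2:0 3:0 4:0 5:1 6:1 7:1 8:1 9:1


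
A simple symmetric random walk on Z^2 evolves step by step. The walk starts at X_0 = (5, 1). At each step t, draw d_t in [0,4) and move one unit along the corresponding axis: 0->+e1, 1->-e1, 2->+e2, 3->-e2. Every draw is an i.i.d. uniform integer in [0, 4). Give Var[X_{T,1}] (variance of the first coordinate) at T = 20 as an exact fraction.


Outcome values over d=0..3: [1, -1, 0, 0]
Σy = 0, Σy² = 2, M = 4
μ = 0/4 = 0,  σ² = 2/4 − (0)² = 1/2
Independent increments: Var[X_20] = 20·σ² = 20·(1/2) = 10

10


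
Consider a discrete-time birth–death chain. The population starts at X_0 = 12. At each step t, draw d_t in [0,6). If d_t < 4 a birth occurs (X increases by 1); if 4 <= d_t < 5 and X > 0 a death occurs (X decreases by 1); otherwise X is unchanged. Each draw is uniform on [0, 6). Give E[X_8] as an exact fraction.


16

X can drop by at most 1 per step and X_0 = 12 > T = 8, so X_t >= 12 − t >= 4 > 0 for every t <= 8: the floor at 0 (the 'and X > 0' condition) never binds. Hence X_8 = X_0 + Σ_{t<8} Y_t with i.i.d. increments Y_t = y(d_t) ∈ {+1, −1, 0}.
Outcome values over d=0..5: [1, 1, 1, 1, -1, 0]
Σy = 3, Σy² = 5, M = 6
μ = 3/6 = 1/2,  σ² = 5/6 − (1/2)² = 7/12
E[X_8] = 12 + 8·(1/2) = 16


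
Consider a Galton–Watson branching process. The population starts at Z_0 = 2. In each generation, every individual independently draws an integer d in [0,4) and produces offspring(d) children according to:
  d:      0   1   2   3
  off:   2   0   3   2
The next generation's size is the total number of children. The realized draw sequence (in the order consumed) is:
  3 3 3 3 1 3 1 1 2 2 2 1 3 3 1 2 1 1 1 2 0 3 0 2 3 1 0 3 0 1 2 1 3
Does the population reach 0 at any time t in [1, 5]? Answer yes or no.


no

gen 0: Z_0=2, draws=[3, 3], offspring=[2, 2], Z_1=4
gen 1: Z_1=4, draws=[3, 3, 1, 3], offspring=[2, 2, 0, 2], Z_2=6
gen 2: Z_2=6, draws=[1, 1, 2, 2, 2, 1], offspring=[0, 0, 3, 3, 3, 0], Z_3=9
gen 3: Z_3=9, draws=[3, 3, 1, 2, 1, 1, 1, 2, 0], offspring=[2, 2, 0, 3, 0, 0, 0, 3, 2], Z_4=12
gen 4: Z_4=12, draws=[3, 0, 2, 3, 1, 0, 3, 0, 1, 2, 1, 3], offspring=[2, 2, 3, 2, 0, 2, 2, 2, 0, 3, 0, 2], Z_5=20


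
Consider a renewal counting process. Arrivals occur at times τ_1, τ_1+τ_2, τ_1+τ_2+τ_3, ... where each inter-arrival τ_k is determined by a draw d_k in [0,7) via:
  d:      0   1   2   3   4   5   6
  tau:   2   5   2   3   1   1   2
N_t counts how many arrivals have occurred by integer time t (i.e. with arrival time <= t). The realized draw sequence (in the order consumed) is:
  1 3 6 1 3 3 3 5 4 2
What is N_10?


3

draw d_1=1: τ_1=5, arrival time A_1=5
draw d_2=3: τ_2=3, arrival time A_2=8
draw d_3=6: τ_3=2, arrival time A_3=10
draw d_4=1: τ_4=5, arrival time A_4=15
draw d_5=3: τ_5=3, arrival time A_5=18
draw d_6=3: τ_6=3, arrival time A_6=21
draw d_7=3: τ_7=3, arrival time A_7=24
draw d_8=5: τ_8=1, arrival time A_8=25
draw d_9=4: τ_9=1, arrival time A_9=26
draw d_10=2: τ_10=2, arrival time A_10=28
N_t over t=0..10: 0:0 1:0 2:0 3:0 4:0 5:1 6:1 7:1 8:2 9:2 10:3


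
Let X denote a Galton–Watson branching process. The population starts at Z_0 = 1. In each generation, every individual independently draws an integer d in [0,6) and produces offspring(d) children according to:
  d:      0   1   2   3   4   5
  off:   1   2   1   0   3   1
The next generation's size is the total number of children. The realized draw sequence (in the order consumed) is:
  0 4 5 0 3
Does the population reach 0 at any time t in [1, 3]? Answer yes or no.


gen 0: Z_0=1, draws=[0], offspring=[1], Z_1=1
gen 1: Z_1=1, draws=[4], offspring=[3], Z_2=3
gen 2: Z_2=3, draws=[5, 0, 3], offspring=[1, 1, 0], Z_3=2

no


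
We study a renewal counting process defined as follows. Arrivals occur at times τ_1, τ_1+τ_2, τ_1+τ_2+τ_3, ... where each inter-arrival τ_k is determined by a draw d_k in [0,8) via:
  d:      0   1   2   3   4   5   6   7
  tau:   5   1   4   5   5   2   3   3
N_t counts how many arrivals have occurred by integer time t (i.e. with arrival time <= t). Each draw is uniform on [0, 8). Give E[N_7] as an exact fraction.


Inter-arrival values over d=0..7: [5, 1, 4, 5, 5, 2, 3, 3]
Each d has probability 1/8, so the pmf of τ is: f(1) = 1/8, f(2) = 1/8, f(3) = 1/4, f(4) = 1/8, f(5) = 3/8
Renewal equation for m(n) = E[N_n]: condition on τ_1 = k (if k <= n, one arrival plus a fresh copy on the remaining n−k steps): m(n) = F(n) + Σ_{k<=n} f(k)·m(n−k), where F(n) = P(τ <= n) and m(0) = 0
m(1) = F(1) = 1/8
m(2) = F(2) + f(1)·m(1) = 1/4 + 1/8·1/8 = 17/64
m(3) = F(3) + f(1)·m(2) + f(2)·m(1) = 1/2 + 1/8·17/64 + 1/8·1/8 = 281/512
m(4) = F(4) + f(1)·m(3) + f(2)·m(2) + f(3)·m(1) = 5/8 + 1/8·281/512 + 1/8·17/64 + 1/4·1/8 = 3105/4096
m(5) = F(5) + f(1)·m(4) + f(2)·m(3) + f(3)·m(2) + f(4)·m(1) = 1 + 1/8·3105/4096 + 1/8·281/512 + 1/4·17/64 + 1/8·1/8 = 40809/32768
m(6) = F(6) + f(1)·m(5) + f(2)·m(4) + f(3)·m(3) + f(4)·m(2) + f(5)·m(1) = 1 + 1/8·40809/32768 + 1/8·3105/4096 + 1/4·281/512 + 1/8·17/64 + 3/8·1/8 = 384753/262144
m(7) = F(7) + f(1)·m(6) + f(2)·m(5) + f(3)·m(4) + f(4)·m(3) + f(5)·m(2) = 1 + 1/8·384753/262144 + 1/8·40809/32768 + 1/4·3105/4096 + 1/8·281/512 + 3/8·17/64 = 3558585/2097152
E[N_7] = m(7) = 3558585/2097152

3558585/2097152


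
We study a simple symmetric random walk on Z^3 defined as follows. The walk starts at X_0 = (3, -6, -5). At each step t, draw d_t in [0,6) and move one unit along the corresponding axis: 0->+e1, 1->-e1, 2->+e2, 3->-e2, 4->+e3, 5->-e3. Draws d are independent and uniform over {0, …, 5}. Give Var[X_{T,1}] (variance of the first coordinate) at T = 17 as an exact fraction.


Outcome values over d=0..5: [1, -1, 0, 0, 0, 0]
Σy = 0, Σy² = 2, M = 6
μ = 0/6 = 0,  σ² = 2/6 − (0)² = 1/3
Independent increments: Var[X_17] = 17·σ² = 17·(1/3) = 17/3

17/3


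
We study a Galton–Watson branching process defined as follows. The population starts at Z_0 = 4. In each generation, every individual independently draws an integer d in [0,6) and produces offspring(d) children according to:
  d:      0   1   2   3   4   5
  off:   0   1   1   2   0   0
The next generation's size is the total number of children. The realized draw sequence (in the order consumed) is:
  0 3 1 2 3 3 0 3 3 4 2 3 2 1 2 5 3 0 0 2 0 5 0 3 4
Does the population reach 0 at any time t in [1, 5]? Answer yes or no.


no

gen 0: Z_0=4, draws=[0, 3, 1, 2], offspring=[0, 2, 1, 1], Z_1=4
gen 1: Z_1=4, draws=[3, 3, 0, 3], offspring=[2, 2, 0, 2], Z_2=6
gen 2: Z_2=6, draws=[3, 4, 2, 3, 2, 1], offspring=[2, 0, 1, 2, 1, 1], Z_3=7
gen 3: Z_3=7, draws=[2, 5, 3, 0, 0, 2, 0], offspring=[1, 0, 2, 0, 0, 1, 0], Z_4=4
gen 4: Z_4=4, draws=[5, 0, 3, 4], offspring=[0, 0, 2, 0], Z_5=2


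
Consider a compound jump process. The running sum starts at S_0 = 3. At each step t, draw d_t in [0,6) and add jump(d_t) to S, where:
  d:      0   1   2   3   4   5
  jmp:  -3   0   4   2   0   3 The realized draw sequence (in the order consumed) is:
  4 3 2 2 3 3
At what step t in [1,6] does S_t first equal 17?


t=0: S=3, d=4, jump=0, S_1=3
t=1: S=3, d=3, jump=2, S_2=5
t=2: S=5, d=2, jump=4, S_3=9
t=3: S=9, d=2, jump=4, S_4=13
t=4: S=13, d=3, jump=2, S_5=15
t=5: S=15, d=3, jump=2, S_6=17

6


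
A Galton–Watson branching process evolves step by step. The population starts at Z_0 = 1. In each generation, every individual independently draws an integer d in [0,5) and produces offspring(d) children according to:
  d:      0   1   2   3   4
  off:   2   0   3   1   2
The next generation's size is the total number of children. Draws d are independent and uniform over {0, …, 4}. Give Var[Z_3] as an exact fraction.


214656/15625

Outcome values over d=0..4: [2, 0, 3, 1, 2]
Σy = 8, Σy² = 18, M = 5
μ = 8/5 = 8/5,  σ² = 18/5 − (8/5)² = 26/25
V_0 = 0, E_0 = 1
V_1 = 26/25·E_0 + (8/5)²·V_0 = 26/25;  E_1 = 8/5
V_2 = 26/25·E_1 + (8/5)²·V_1 = 2704/625;  E_2 = 64/25
V_3 = 26/25·E_2 + (8/5)²·V_2 = 214656/15625;  E_3 = 512/125


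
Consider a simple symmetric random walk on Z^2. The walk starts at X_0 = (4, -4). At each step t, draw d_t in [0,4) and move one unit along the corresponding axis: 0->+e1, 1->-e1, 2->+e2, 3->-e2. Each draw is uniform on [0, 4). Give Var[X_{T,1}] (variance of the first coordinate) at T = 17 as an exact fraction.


Outcome values over d=0..3: [1, -1, 0, 0]
Σy = 0, Σy² = 2, M = 4
μ = 0/4 = 0,  σ² = 2/4 − (0)² = 1/2
Independent increments: Var[X_17] = 17·σ² = 17·(1/2) = 17/2

17/2


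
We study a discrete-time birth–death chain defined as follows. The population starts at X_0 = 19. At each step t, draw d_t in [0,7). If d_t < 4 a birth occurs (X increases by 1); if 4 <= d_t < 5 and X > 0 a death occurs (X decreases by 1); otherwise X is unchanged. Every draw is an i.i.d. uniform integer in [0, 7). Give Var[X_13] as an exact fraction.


338/49

X can drop by at most 1 per step and X_0 = 19 > T = 13, so X_t >= 19 − t >= 6 > 0 for every t <= 13: the floor at 0 (the 'and X > 0' condition) never binds. Hence X_13 = X_0 + Σ_{t<13} Y_t with i.i.d. increments Y_t = y(d_t) ∈ {+1, −1, 0}.
Outcome values over d=0..6: [1, 1, 1, 1, -1, 0, 0]
Σy = 3, Σy² = 5, M = 7
μ = 3/7 = 3/7,  σ² = 5/7 − (3/7)² = 26/49
Independent increments: Var[X_13] = 13·σ² = 13·(26/49) = 338/49


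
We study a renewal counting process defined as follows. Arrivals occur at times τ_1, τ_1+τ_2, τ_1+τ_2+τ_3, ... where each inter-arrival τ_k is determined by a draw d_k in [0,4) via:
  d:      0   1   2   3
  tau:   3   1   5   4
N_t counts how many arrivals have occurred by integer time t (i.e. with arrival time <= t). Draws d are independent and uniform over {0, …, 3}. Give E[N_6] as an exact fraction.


Inter-arrival values over d=0..3: [3, 1, 5, 4]
Each d has probability 1/4, so the pmf of τ is: f(1) = 1/4, f(3) = 1/4, f(4) = 1/4, f(5) = 1/4
Renewal equation for m(n) = E[N_n]: condition on τ_1 = k (if k <= n, one arrival plus a fresh copy on the remaining n−k steps): m(n) = F(n) + Σ_{k<=n} f(k)·m(n−k), where F(n) = P(τ <= n) and m(0) = 0
m(1) = F(1) = 1/4
m(2) = F(2) + f(1)·m(1) = 1/4 + 1/4·1/4 = 5/16
m(3) = F(3) + f(1)·m(2) = 1/2 + 1/4·5/16 = 37/64
m(4) = F(4) + f(1)·m(3) + f(3)·m(1) = 3/4 + 1/4·37/64 + 1/4·1/4 = 245/256
m(5) = F(5) + f(1)·m(4) + f(3)·m(2) + f(4)·m(1) = 1 + 1/4·245/256 + 1/4·5/16 + 1/4·1/4 = 1413/1024
m(6) = F(6) + f(1)·m(5) + f(3)·m(3) + f(4)·m(2) + f(5)·m(1) = 1 + 1/4·1413/1024 + 1/4·37/64 + 1/4·5/16 + 1/4·1/4 = 6677/4096
E[N_6] = m(6) = 6677/4096

6677/4096


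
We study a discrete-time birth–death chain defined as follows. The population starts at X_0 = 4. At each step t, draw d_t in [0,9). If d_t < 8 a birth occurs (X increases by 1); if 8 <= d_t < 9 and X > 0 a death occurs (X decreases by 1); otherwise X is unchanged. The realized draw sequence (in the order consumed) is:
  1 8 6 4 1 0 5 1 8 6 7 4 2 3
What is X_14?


t=0: X=4, d=1 → birth, X_1=5
t=1: X=5, d=8 → death, X_2=4
t=2: X=4, d=6 → birth, X_3=5
t=3: X=5, d=4 → birth, X_4=6
t=4: X=6, d=1 → birth, X_5=7
t=5: X=7, d=0 → birth, X_6=8
t=6: X=8, d=5 → birth, X_7=9
t=7: X=9, d=1 → birth, X_8=10
t=8: X=10, d=8 → death, X_9=9
t=9: X=9, d=6 → birth, X_10=10
t=10: X=10, d=7 → birth, X_11=11
t=11: X=11, d=4 → birth, X_12=12
t=12: X=12, d=2 → birth, X_13=13
t=13: X=13, d=3 → birth, X_14=14

14


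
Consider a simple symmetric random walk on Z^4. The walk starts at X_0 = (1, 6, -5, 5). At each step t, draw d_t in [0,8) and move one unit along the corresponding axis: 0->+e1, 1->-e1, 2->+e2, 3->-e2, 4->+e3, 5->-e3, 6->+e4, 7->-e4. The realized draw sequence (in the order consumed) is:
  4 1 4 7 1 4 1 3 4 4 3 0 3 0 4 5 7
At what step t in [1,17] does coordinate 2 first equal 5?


8

t=0: X=(1, 6, -5, 5), d=4 → +e3, X_1=(1, 6, -4, 5)
t=1: X=(1, 6, -4, 5), d=1 → -e1, X_2=(0, 6, -4, 5)
t=2: X=(0, 6, -4, 5), d=4 → +e3, X_3=(0, 6, -3, 5)
t=3: X=(0, 6, -3, 5), d=7 → -e4, X_4=(0, 6, -3, 4)
t=4: X=(0, 6, -3, 4), d=1 → -e1, X_5=(-1, 6, -3, 4)
t=5: X=(-1, 6, -3, 4), d=4 → +e3, X_6=(-1, 6, -2, 4)
t=6: X=(-1, 6, -2, 4), d=1 → -e1, X_7=(-2, 6, -2, 4)
t=7: X=(-2, 6, -2, 4), d=3 → -e2, X_8=(-2, 5, -2, 4)
t=8: X=(-2, 5, -2, 4), d=4 → +e3, X_9=(-2, 5, -1, 4)
t=9: X=(-2, 5, -1, 4), d=4 → +e3, X_10=(-2, 5, 0, 4)
t=10: X=(-2, 5, 0, 4), d=3 → -e2, X_11=(-2, 4, 0, 4)
t=11: X=(-2, 4, 0, 4), d=0 → +e1, X_12=(-1, 4, 0, 4)
t=12: X=(-1, 4, 0, 4), d=3 → -e2, X_13=(-1, 3, 0, 4)
t=13: X=(-1, 3, 0, 4), d=0 → +e1, X_14=(0, 3, 0, 4)
t=14: X=(0, 3, 0, 4), d=4 → +e3, X_15=(0, 3, 1, 4)
t=15: X=(0, 3, 1, 4), d=5 → -e3, X_16=(0, 3, 0, 4)
t=16: X=(0, 3, 0, 4), d=7 → -e4, X_17=(0, 3, 0, 3)


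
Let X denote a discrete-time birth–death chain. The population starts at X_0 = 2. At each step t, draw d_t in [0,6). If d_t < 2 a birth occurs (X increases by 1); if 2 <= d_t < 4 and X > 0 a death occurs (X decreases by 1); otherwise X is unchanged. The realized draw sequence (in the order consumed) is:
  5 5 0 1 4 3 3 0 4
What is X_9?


t=0: X=2, d=5 → hold, X_1=2
t=1: X=2, d=5 → hold, X_2=2
t=2: X=2, d=0 → birth, X_3=3
t=3: X=3, d=1 → birth, X_4=4
t=4: X=4, d=4 → hold, X_5=4
t=5: X=4, d=3 → death, X_6=3
t=6: X=3, d=3 → death, X_7=2
t=7: X=2, d=0 → birth, X_8=3
t=8: X=3, d=4 → hold, X_9=3

3


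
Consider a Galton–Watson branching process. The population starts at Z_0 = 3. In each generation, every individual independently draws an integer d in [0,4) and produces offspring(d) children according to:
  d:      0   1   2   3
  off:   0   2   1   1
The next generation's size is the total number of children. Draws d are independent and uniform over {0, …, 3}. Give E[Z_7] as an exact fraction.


3

Outcome values over d=0..3: [0, 2, 1, 1]
Σy = 4, Σy² = 6, M = 4
μ = 4/4 = 1,  σ² = 6/4 − (1)² = 1/2
E[Z_0] = 3
E[Z_1] = 1·E[Z_0] = 3
E[Z_2] = 1·E[Z_1] = 3
E[Z_3] = 1·E[Z_2] = 3
E[Z_4] = 1·E[Z_3] = 3
E[Z_5] = 1·E[Z_4] = 3
E[Z_6] = 1·E[Z_5] = 3
E[Z_7] = 1·E[Z_6] = 3


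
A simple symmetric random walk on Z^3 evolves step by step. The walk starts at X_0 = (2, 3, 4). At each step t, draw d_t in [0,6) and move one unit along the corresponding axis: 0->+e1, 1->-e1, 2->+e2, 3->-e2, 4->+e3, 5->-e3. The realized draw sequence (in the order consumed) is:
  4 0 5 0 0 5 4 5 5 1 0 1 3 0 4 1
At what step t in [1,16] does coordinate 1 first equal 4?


t=0: X=(2, 3, 4), d=4 → +e3, X_1=(2, 3, 5)
t=1: X=(2, 3, 5), d=0 → +e1, X_2=(3, 3, 5)
t=2: X=(3, 3, 5), d=5 → -e3, X_3=(3, 3, 4)
t=3: X=(3, 3, 4), d=0 → +e1, X_4=(4, 3, 4)
t=4: X=(4, 3, 4), d=0 → +e1, X_5=(5, 3, 4)
t=5: X=(5, 3, 4), d=5 → -e3, X_6=(5, 3, 3)
t=6: X=(5, 3, 3), d=4 → +e3, X_7=(5, 3, 4)
t=7: X=(5, 3, 4), d=5 → -e3, X_8=(5, 3, 3)
t=8: X=(5, 3, 3), d=5 → -e3, X_9=(5, 3, 2)
t=9: X=(5, 3, 2), d=1 → -e1, X_10=(4, 3, 2)
t=10: X=(4, 3, 2), d=0 → +e1, X_11=(5, 3, 2)
t=11: X=(5, 3, 2), d=1 → -e1, X_12=(4, 3, 2)
t=12: X=(4, 3, 2), d=3 → -e2, X_13=(4, 2, 2)
t=13: X=(4, 2, 2), d=0 → +e1, X_14=(5, 2, 2)
t=14: X=(5, 2, 2), d=4 → +e3, X_15=(5, 2, 3)
t=15: X=(5, 2, 3), d=1 → -e1, X_16=(4, 2, 3)

4


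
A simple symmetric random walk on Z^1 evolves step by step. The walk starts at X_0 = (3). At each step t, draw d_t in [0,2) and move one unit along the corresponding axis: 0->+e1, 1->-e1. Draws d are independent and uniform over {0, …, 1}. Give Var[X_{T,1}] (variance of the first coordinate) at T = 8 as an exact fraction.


8

Outcome values over d=0..1: [1, -1]
Σy = 0, Σy² = 2, M = 2
μ = 0/2 = 0,  σ² = 2/2 − (0)² = 1
Independent increments: Var[X_8] = 8·σ² = 8·(1) = 8


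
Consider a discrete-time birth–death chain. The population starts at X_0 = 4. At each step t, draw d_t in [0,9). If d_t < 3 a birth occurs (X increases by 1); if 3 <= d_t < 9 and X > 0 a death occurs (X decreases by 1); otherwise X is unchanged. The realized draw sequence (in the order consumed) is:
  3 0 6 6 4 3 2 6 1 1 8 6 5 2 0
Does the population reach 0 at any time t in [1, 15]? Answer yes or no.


t=0: X=4, d=3 → death, X_1=3
t=1: X=3, d=0 → birth, X_2=4
t=2: X=4, d=6 → death, X_3=3
t=3: X=3, d=6 → death, X_4=2
t=4: X=2, d=4 → death, X_5=1
t=5: X=1, d=3 → death, X_6=0
t=6: X=0, d=2 → birth, X_7=1
t=7: X=1, d=6 → death, X_8=0
t=8: X=0, d=1 → birth, X_9=1
t=9: X=1, d=1 → birth, X_10=2
t=10: X=2, d=8 → death, X_11=1
t=11: X=1, d=6 → death, X_12=0
t=12: X=0, d=5 → hold, X_13=0
t=13: X=0, d=2 → birth, X_14=1
t=14: X=1, d=0 → birth, X_15=2

yes


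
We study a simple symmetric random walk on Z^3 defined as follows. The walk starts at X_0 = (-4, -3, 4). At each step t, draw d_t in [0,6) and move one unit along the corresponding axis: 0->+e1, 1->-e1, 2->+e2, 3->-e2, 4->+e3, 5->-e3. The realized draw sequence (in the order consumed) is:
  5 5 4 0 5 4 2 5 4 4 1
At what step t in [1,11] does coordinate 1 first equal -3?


4

t=0: X=(-4, -3, 4), d=5 → -e3, X_1=(-4, -3, 3)
t=1: X=(-4, -3, 3), d=5 → -e3, X_2=(-4, -3, 2)
t=2: X=(-4, -3, 2), d=4 → +e3, X_3=(-4, -3, 3)
t=3: X=(-4, -3, 3), d=0 → +e1, X_4=(-3, -3, 3)
t=4: X=(-3, -3, 3), d=5 → -e3, X_5=(-3, -3, 2)
t=5: X=(-3, -3, 2), d=4 → +e3, X_6=(-3, -3, 3)
t=6: X=(-3, -3, 3), d=2 → +e2, X_7=(-3, -2, 3)
t=7: X=(-3, -2, 3), d=5 → -e3, X_8=(-3, -2, 2)
t=8: X=(-3, -2, 2), d=4 → +e3, X_9=(-3, -2, 3)
t=9: X=(-3, -2, 3), d=4 → +e3, X_10=(-3, -2, 4)
t=10: X=(-3, -2, 4), d=1 → -e1, X_11=(-4, -2, 4)


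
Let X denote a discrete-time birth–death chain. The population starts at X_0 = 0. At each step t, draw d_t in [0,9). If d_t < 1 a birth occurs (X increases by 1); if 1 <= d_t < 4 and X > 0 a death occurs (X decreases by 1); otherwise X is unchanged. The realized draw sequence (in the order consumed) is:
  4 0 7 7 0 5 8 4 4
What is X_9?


t=0: X=0, d=4 → hold, X_1=0
t=1: X=0, d=0 → birth, X_2=1
t=2: X=1, d=7 → hold, X_3=1
t=3: X=1, d=7 → hold, X_4=1
t=4: X=1, d=0 → birth, X_5=2
t=5: X=2, d=5 → hold, X_6=2
t=6: X=2, d=8 → hold, X_7=2
t=7: X=2, d=4 → hold, X_8=2
t=8: X=2, d=4 → hold, X_9=2

2


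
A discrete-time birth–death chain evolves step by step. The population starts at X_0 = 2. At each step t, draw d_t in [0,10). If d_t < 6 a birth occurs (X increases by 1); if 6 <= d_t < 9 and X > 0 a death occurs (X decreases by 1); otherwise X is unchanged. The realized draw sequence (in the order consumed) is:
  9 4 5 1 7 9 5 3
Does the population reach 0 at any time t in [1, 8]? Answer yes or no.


no

t=0: X=2, d=9 → hold, X_1=2
t=1: X=2, d=4 → birth, X_2=3
t=2: X=3, d=5 → birth, X_3=4
t=3: X=4, d=1 → birth, X_4=5
t=4: X=5, d=7 → death, X_5=4
t=5: X=4, d=9 → hold, X_6=4
t=6: X=4, d=5 → birth, X_7=5
t=7: X=5, d=3 → birth, X_8=6


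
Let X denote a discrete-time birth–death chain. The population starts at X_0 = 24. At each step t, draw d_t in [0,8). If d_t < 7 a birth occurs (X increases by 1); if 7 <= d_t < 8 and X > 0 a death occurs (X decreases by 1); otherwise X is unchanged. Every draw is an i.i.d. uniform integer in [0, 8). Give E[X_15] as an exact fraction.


X can drop by at most 1 per step and X_0 = 24 > T = 15, so X_t >= 24 − t >= 9 > 0 for every t <= 15: the floor at 0 (the 'and X > 0' condition) never binds. Hence X_15 = X_0 + Σ_{t<15} Y_t with i.i.d. increments Y_t = y(d_t) ∈ {+1, −1, 0}.
Outcome values over d=0..7: [1, 1, 1, 1, 1, 1, 1, -1]
Σy = 6, Σy² = 8, M = 8
μ = 6/8 = 3/4,  σ² = 8/8 − (3/4)² = 7/16
E[X_15] = 24 + 15·(3/4) = 141/4

141/4


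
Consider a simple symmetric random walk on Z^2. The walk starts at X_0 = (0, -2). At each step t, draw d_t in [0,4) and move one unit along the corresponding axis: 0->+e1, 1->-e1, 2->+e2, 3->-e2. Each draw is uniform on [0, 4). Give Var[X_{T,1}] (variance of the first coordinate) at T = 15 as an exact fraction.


Outcome values over d=0..3: [1, -1, 0, 0]
Σy = 0, Σy² = 2, M = 4
μ = 0/4 = 0,  σ² = 2/4 − (0)² = 1/2
Independent increments: Var[X_15] = 15·σ² = 15·(1/2) = 15/2

15/2


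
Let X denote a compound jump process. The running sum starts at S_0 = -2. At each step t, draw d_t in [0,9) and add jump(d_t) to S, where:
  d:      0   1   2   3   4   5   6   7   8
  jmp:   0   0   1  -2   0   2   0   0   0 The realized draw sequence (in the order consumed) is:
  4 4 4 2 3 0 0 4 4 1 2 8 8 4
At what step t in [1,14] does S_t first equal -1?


t=0: S=-2, d=4, jump=0, S_1=-2
t=1: S=-2, d=4, jump=0, S_2=-2
t=2: S=-2, d=4, jump=0, S_3=-2
t=3: S=-2, d=2, jump=1, S_4=-1
t=4: S=-1, d=3, jump=-2, S_5=-3
t=5: S=-3, d=0, jump=0, S_6=-3
t=6: S=-3, d=0, jump=0, S_7=-3
t=7: S=-3, d=4, jump=0, S_8=-3
t=8: S=-3, d=4, jump=0, S_9=-3
t=9: S=-3, d=1, jump=0, S_10=-3
t=10: S=-3, d=2, jump=1, S_11=-2
t=11: S=-2, d=8, jump=0, S_12=-2
t=12: S=-2, d=8, jump=0, S_13=-2
t=13: S=-2, d=4, jump=0, S_14=-2

4


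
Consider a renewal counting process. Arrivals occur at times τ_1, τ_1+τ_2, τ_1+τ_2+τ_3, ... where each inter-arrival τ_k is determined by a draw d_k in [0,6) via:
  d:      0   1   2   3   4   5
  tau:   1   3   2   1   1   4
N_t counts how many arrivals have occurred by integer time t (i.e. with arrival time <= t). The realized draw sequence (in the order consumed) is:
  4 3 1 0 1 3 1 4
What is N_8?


4

draw d_1=4: τ_1=1, arrival time A_1=1
draw d_2=3: τ_2=1, arrival time A_2=2
draw d_3=1: τ_3=3, arrival time A_3=5
draw d_4=0: τ_4=1, arrival time A_4=6
draw d_5=1: τ_5=3, arrival time A_5=9
draw d_6=3: τ_6=1, arrival time A_6=10
draw d_7=1: τ_7=3, arrival time A_7=13
draw d_8=4: τ_8=1, arrival time A_8=14
N_t over t=0..8: 0:0 1:1 2:2 3:2 4:2 5:3 6:4 7:4 8:4


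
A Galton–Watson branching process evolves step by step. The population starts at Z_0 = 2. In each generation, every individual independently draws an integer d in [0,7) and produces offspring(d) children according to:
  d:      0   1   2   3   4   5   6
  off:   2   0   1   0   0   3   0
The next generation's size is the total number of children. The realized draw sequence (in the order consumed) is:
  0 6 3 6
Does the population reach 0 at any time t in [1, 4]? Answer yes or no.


yes

gen 0: Z_0=2, draws=[0, 6], offspring=[2, 0], Z_1=2
gen 1: Z_1=2, draws=[3, 6], offspring=[0, 0], Z_2=0
gen 2: Z_2=0, draws=[], offspring=[], Z_3=0
gen 3: Z_3=0, draws=[], offspring=[], Z_4=0


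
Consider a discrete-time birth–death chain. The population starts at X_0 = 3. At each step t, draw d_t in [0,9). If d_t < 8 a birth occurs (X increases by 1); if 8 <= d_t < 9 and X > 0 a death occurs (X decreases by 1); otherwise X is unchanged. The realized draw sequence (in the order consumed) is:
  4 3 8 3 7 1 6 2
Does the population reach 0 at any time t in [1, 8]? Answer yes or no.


no

t=0: X=3, d=4 → birth, X_1=4
t=1: X=4, d=3 → birth, X_2=5
t=2: X=5, d=8 → death, X_3=4
t=3: X=4, d=3 → birth, X_4=5
t=4: X=5, d=7 → birth, X_5=6
t=5: X=6, d=1 → birth, X_6=7
t=6: X=7, d=6 → birth, X_7=8
t=7: X=8, d=2 → birth, X_8=9


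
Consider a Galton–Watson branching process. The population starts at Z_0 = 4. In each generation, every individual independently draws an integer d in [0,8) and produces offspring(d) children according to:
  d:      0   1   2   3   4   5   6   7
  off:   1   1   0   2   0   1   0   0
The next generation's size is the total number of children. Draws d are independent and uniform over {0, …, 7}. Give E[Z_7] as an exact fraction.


78125/524288

Outcome values over d=0..7: [1, 1, 0, 2, 0, 1, 0, 0]
Σy = 5, Σy² = 7, M = 8
μ = 5/8 = 5/8,  σ² = 7/8 − (5/8)² = 31/64
E[Z_0] = 4
E[Z_1] = 5/8·E[Z_0] = 5/2
E[Z_2] = 5/8·E[Z_1] = 25/16
E[Z_3] = 5/8·E[Z_2] = 125/128
E[Z_4] = 5/8·E[Z_3] = 625/1024
E[Z_5] = 5/8·E[Z_4] = 3125/8192
E[Z_6] = 5/8·E[Z_5] = 15625/65536
E[Z_7] = 5/8·E[Z_6] = 78125/524288


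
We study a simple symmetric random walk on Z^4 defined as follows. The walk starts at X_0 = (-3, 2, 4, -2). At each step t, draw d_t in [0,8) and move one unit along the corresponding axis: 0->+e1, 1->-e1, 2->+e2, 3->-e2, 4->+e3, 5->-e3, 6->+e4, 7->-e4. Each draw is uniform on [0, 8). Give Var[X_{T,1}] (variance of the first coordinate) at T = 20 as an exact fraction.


Outcome values over d=0..7: [1, -1, 0, 0, 0, 0, 0, 0]
Σy = 0, Σy² = 2, M = 8
μ = 0/8 = 0,  σ² = 2/8 − (0)² = 1/4
Independent increments: Var[X_20] = 20·σ² = 20·(1/4) = 5

5


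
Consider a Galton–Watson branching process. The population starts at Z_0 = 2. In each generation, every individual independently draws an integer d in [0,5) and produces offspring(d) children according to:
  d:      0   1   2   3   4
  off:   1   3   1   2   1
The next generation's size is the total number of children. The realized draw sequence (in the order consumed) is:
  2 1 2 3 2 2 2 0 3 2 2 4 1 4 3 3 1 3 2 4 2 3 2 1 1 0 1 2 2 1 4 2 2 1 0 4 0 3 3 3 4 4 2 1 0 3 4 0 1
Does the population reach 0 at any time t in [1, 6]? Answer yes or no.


no

gen 0: Z_0=2, draws=[2, 1], offspring=[1, 3], Z_1=4
gen 1: Z_1=4, draws=[2, 3, 2, 2], offspring=[1, 2, 1, 1], Z_2=5
gen 2: Z_2=5, draws=[2, 0, 3, 2, 2], offspring=[1, 1, 2, 1, 1], Z_3=6
gen 3: Z_3=6, draws=[4, 1, 4, 3, 3, 1], offspring=[1, 3, 1, 2, 2, 3], Z_4=12
gen 4: Z_4=12, draws=[3, 2, 4, 2, 3, 2, 1, 1, 0, 1, 2, 2], offspring=[2, 1, 1, 1, 2, 1, 3, 3, 1, 3, 1, 1], Z_5=20
gen 5: Z_5=20, draws=[1, 4, 2, 2, 1, 0, 4, 0, 3, 3, 3, 4, 4, 2, 1, 0, 3, 4, 0, 1], offspring=[3, 1, 1, 1, 3, 1, 1, 1, 2, 2, 2, 1, 1, 1, 3, 1, 2, 1, 1, 3], Z_6=32


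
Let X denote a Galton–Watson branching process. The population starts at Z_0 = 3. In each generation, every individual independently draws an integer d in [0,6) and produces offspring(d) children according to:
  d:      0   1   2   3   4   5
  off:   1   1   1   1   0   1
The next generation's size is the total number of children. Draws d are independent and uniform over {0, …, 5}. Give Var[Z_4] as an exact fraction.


419375/559872

Outcome values over d=0..5: [1, 1, 1, 1, 0, 1]
Σy = 5, Σy² = 5, M = 6
μ = 5/6 = 5/6,  σ² = 5/6 − (5/6)² = 5/36
V_0 = 0, E_0 = 3
V_1 = 5/36·E_0 + (5/6)²·V_0 = 5/12;  E_1 = 5/2
V_2 = 5/36·E_1 + (5/6)²·V_1 = 275/432;  E_2 = 25/12
V_3 = 5/36·E_2 + (5/6)²·V_2 = 11375/15552;  E_3 = 125/72
V_4 = 5/36·E_3 + (5/6)²·V_3 = 419375/559872;  E_4 = 625/432


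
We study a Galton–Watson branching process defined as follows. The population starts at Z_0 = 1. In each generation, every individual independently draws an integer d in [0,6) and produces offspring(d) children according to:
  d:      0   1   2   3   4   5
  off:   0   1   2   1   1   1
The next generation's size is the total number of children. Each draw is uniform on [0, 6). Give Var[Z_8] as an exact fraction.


8/3

Outcome values over d=0..5: [0, 1, 2, 1, 1, 1]
Σy = 6, Σy² = 8, M = 6
μ = 6/6 = 1,  σ² = 8/6 − (1)² = 1/3
V_0 = 0, E_0 = 1
V_1 = 1/3·E_0 + (1)²·V_0 = 1/3;  E_1 = 1
V_2 = 1/3·E_1 + (1)²·V_1 = 2/3;  E_2 = 1
V_3 = 1/3·E_2 + (1)²·V_2 = 1;  E_3 = 1
V_4 = 1/3·E_3 + (1)²·V_3 = 4/3;  E_4 = 1
V_5 = 1/3·E_4 + (1)²·V_4 = 5/3;  E_5 = 1
V_6 = 1/3·E_5 + (1)²·V_5 = 2;  E_6 = 1
V_7 = 1/3·E_6 + (1)²·V_6 = 7/3;  E_7 = 1
V_8 = 1/3·E_7 + (1)²·V_7 = 8/3;  E_8 = 1


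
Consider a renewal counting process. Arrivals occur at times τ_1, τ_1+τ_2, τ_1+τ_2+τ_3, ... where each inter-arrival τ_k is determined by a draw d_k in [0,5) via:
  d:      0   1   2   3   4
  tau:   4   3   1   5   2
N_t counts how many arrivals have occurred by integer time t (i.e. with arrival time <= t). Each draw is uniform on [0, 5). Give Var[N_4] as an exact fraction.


210384/390625

Inter-arrival values over d=0..4: [4, 3, 1, 5, 2]
Each d has probability 1/5, so the pmf of τ is: f(1) = 1/5, f(2) = 1/5, f(3) = 1/5, f(4) = 1/5, f(5) = 1/5
Let p_n(j) = P(N_n = j), with p_0 = [1]. Condition on τ_1: p_n(0) = P(τ > n), and for j >= 1, p_n(j) = Σ_{k<=n} f(k)·p_{n−k}(j−1)
p_1 = [4/5, 1/5]  (j = 0..1)
p_2 = [3/5, 9/25, 1/25]  (j = 0..2)
p_3 = [2/5, 12/25, 14/125, 1/125]  (j = 0..3)
p_4 = [1/5, 14/25, 26/125, 19/625, 1/625]  (j = 0..4)
E[N_4] = Σ j·p_4(j) = 671/625;  E[N_4²] = Σ j²·p_4(j) = 1057/625
Var[N_4] = 1057/625 − (671/625)² = 210384/390625


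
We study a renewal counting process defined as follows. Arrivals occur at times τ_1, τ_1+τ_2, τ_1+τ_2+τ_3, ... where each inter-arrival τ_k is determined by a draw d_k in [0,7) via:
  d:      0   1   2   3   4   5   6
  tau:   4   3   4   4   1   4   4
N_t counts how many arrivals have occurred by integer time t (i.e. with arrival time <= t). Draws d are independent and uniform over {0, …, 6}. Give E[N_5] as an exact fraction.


21470/16807

Inter-arrival values over d=0..6: [4, 3, 4, 4, 1, 4, 4]
Each d has probability 1/7, so the pmf of τ is: f(1) = 1/7, f(3) = 1/7, f(4) = 5/7
Renewal equation for m(n) = E[N_n]: condition on τ_1 = k (if k <= n, one arrival plus a fresh copy on the remaining n−k steps): m(n) = F(n) + Σ_{k<=n} f(k)·m(n−k), where F(n) = P(τ <= n) and m(0) = 0
m(1) = F(1) = 1/7
m(2) = F(2) + f(1)·m(1) = 1/7 + 1/7·1/7 = 8/49
m(3) = F(3) + f(1)·m(2) = 2/7 + 1/7·8/49 = 106/343
m(4) = F(4) + f(1)·m(3) + f(3)·m(1) = 1 + 1/7·106/343 + 1/7·1/7 = 2556/2401
m(5) = F(5) + f(1)·m(4) + f(3)·m(2) + f(4)·m(1) = 1 + 1/7·2556/2401 + 1/7·8/49 + 5/7·1/7 = 21470/16807
E[N_5] = m(5) = 21470/16807


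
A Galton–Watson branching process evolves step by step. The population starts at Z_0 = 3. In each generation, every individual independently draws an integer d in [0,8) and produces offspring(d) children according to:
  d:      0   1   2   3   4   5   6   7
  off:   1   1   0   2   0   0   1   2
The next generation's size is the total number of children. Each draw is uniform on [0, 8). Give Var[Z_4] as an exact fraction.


Outcome values over d=0..7: [1, 1, 0, 2, 0, 0, 1, 2]
Σy = 7, Σy² = 11, M = 8
μ = 7/8 = 7/8,  σ² = 11/8 − (7/8)² = 39/64
V_0 = 0, E_0 = 3
V_1 = 39/64·E_0 + (7/8)²·V_0 = 117/64;  E_1 = 21/8
V_2 = 39/64·E_1 + (7/8)²·V_1 = 12285/4096;  E_2 = 147/64
V_3 = 39/64·E_2 + (7/8)²·V_2 = 968877/262144;  E_3 = 1029/512
V_4 = 39/64·E_3 + (7/8)²·V_3 = 68022045/16777216;  E_4 = 7203/4096

68022045/16777216


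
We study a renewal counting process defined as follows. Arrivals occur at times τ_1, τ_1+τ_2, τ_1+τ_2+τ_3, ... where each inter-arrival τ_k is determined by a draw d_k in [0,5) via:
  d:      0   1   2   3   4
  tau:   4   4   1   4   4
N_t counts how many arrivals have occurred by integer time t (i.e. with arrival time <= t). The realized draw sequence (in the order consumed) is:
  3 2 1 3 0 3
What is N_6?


draw d_1=3: τ_1=4, arrival time A_1=4
draw d_2=2: τ_2=1, arrival time A_2=5
draw d_3=1: τ_3=4, arrival time A_3=9
draw d_4=3: τ_4=4, arrival time A_4=13
draw d_5=0: τ_5=4, arrival time A_5=17
draw d_6=3: τ_6=4, arrival time A_6=21
N_t over t=0..6: 0:0 1:0 2:0 3:0 4:1 5:2 6:2

2


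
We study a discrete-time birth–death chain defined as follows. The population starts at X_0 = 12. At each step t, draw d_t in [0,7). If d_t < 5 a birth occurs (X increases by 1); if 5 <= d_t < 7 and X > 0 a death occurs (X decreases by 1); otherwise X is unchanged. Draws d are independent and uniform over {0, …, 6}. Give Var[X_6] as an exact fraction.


240/49

X can drop by at most 1 per step and X_0 = 12 > T = 6, so X_t >= 12 − t >= 6 > 0 for every t <= 6: the floor at 0 (the 'and X > 0' condition) never binds. Hence X_6 = X_0 + Σ_{t<6} Y_t with i.i.d. increments Y_t = y(d_t) ∈ {+1, −1, 0}.
Outcome values over d=0..6: [1, 1, 1, 1, 1, -1, -1]
Σy = 3, Σy² = 7, M = 7
μ = 3/7 = 3/7,  σ² = 7/7 − (3/7)² = 40/49
Independent increments: Var[X_6] = 6·σ² = 6·(40/49) = 240/49


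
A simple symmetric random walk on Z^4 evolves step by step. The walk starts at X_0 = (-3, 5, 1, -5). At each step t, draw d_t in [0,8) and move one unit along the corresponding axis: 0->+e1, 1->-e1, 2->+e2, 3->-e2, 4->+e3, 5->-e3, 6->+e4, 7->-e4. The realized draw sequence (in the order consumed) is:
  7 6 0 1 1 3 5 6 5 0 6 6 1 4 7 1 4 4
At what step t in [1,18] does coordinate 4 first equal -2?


12

t=0: X=(-3, 5, 1, -5), d=7 → -e4, X_1=(-3, 5, 1, -6)
t=1: X=(-3, 5, 1, -6), d=6 → +e4, X_2=(-3, 5, 1, -5)
t=2: X=(-3, 5, 1, -5), d=0 → +e1, X_3=(-2, 5, 1, -5)
t=3: X=(-2, 5, 1, -5), d=1 → -e1, X_4=(-3, 5, 1, -5)
t=4: X=(-3, 5, 1, -5), d=1 → -e1, X_5=(-4, 5, 1, -5)
t=5: X=(-4, 5, 1, -5), d=3 → -e2, X_6=(-4, 4, 1, -5)
t=6: X=(-4, 4, 1, -5), d=5 → -e3, X_7=(-4, 4, 0, -5)
t=7: X=(-4, 4, 0, -5), d=6 → +e4, X_8=(-4, 4, 0, -4)
t=8: X=(-4, 4, 0, -4), d=5 → -e3, X_9=(-4, 4, -1, -4)
t=9: X=(-4, 4, -1, -4), d=0 → +e1, X_10=(-3, 4, -1, -4)
t=10: X=(-3, 4, -1, -4), d=6 → +e4, X_11=(-3, 4, -1, -3)
t=11: X=(-3, 4, -1, -3), d=6 → +e4, X_12=(-3, 4, -1, -2)
t=12: X=(-3, 4, -1, -2), d=1 → -e1, X_13=(-4, 4, -1, -2)
t=13: X=(-4, 4, -1, -2), d=4 → +e3, X_14=(-4, 4, 0, -2)
t=14: X=(-4, 4, 0, -2), d=7 → -e4, X_15=(-4, 4, 0, -3)
t=15: X=(-4, 4, 0, -3), d=1 → -e1, X_16=(-5, 4, 0, -3)
t=16: X=(-5, 4, 0, -3), d=4 → +e3, X_17=(-5, 4, 1, -3)
t=17: X=(-5, 4, 1, -3), d=4 → +e3, X_18=(-5, 4, 2, -3)


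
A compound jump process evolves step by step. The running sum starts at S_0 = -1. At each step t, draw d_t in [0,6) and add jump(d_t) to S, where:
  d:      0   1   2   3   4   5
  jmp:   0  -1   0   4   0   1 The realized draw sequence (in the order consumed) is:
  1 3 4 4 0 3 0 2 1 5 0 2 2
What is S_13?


t=0: S=-1, d=1, jump=-1, S_1=-2
t=1: S=-2, d=3, jump=4, S_2=2
t=2: S=2, d=4, jump=0, S_3=2
t=3: S=2, d=4, jump=0, S_4=2
t=4: S=2, d=0, jump=0, S_5=2
t=5: S=2, d=3, jump=4, S_6=6
t=6: S=6, d=0, jump=0, S_7=6
t=7: S=6, d=2, jump=0, S_8=6
t=8: S=6, d=1, jump=-1, S_9=5
t=9: S=5, d=5, jump=1, S_10=6
t=10: S=6, d=0, jump=0, S_11=6
t=11: S=6, d=2, jump=0, S_12=6
t=12: S=6, d=2, jump=0, S_13=6

6


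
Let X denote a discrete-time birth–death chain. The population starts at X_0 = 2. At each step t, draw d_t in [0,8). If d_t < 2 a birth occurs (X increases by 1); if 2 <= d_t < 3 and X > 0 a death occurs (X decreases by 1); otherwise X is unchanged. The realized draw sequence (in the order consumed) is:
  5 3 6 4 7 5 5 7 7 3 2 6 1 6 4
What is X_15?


t=0: X=2, d=5 → hold, X_1=2
t=1: X=2, d=3 → hold, X_2=2
t=2: X=2, d=6 → hold, X_3=2
t=3: X=2, d=4 → hold, X_4=2
t=4: X=2, d=7 → hold, X_5=2
t=5: X=2, d=5 → hold, X_6=2
t=6: X=2, d=5 → hold, X_7=2
t=7: X=2, d=7 → hold, X_8=2
t=8: X=2, d=7 → hold, X_9=2
t=9: X=2, d=3 → hold, X_10=2
t=10: X=2, d=2 → death, X_11=1
t=11: X=1, d=6 → hold, X_12=1
t=12: X=1, d=1 → birth, X_13=2
t=13: X=2, d=6 → hold, X_14=2
t=14: X=2, d=4 → hold, X_15=2

2


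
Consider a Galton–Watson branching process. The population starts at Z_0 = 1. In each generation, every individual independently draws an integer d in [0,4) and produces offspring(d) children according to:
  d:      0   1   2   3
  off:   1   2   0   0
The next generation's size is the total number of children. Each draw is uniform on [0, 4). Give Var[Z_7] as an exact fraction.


113845743/268435456

Outcome values over d=0..3: [1, 2, 0, 0]
Σy = 3, Σy² = 5, M = 4
μ = 3/4 = 3/4,  σ² = 5/4 − (3/4)² = 11/16
V_0 = 0, E_0 = 1
V_1 = 11/16·E_0 + (3/4)²·V_0 = 11/16;  E_1 = 3/4
V_2 = 11/16·E_1 + (3/4)²·V_1 = 231/256;  E_2 = 9/16
V_3 = 11/16·E_2 + (3/4)²·V_2 = 3663/4096;  E_3 = 27/64
V_4 = 11/16·E_3 + (3/4)²·V_3 = 51975/65536;  E_4 = 81/256
V_5 = 11/16·E_4 + (3/4)²·V_4 = 695871/1048576;  E_5 = 243/1024
V_6 = 11/16·E_5 + (3/4)²·V_5 = 8999991/16777216;  E_6 = 729/4096
V_7 = 11/16·E_6 + (3/4)²·V_6 = 113845743/268435456;  E_7 = 2187/16384


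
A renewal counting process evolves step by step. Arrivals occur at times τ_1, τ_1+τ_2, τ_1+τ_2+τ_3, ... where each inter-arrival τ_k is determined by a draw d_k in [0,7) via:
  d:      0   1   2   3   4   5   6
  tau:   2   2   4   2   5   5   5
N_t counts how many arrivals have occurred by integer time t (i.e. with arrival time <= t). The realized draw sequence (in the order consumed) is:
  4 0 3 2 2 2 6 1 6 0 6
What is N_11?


draw d_1=4: τ_1=5, arrival time A_1=5
draw d_2=0: τ_2=2, arrival time A_2=7
draw d_3=3: τ_3=2, arrival time A_3=9
draw d_4=2: τ_4=4, arrival time A_4=13
draw d_5=2: τ_5=4, arrival time A_5=17
draw d_6=2: τ_6=4, arrival time A_6=21
draw d_7=6: τ_7=5, arrival time A_7=26
draw d_8=1: τ_8=2, arrival time A_8=28
draw d_9=6: τ_9=5, arrival time A_9=33
draw d_10=0: τ_10=2, arrival time A_10=35
draw d_11=6: τ_11=5, arrival time A_11=40
N_t over t=0..11: 0:0 1:0 2:0 3:0 4:0 5:1 6:1 7:2 8:2 9:3 10:3 11:3

3
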